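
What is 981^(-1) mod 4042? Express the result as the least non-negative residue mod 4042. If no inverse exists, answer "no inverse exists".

gcd(4042, 981) by repeated division:
4042 = 4×981 + 118
981 = 8×118 + 37
118 = 3×37 + 7
37 = 5×7 + 2
7 = 3×2 + 1
2 = 2×1 + 0
Since gcd(981, 4042) = 1, back-substitute to write 1 as a combination:
1 = 7 − 3·2
1 = −3·37 + 16·7
1 = 16·118 − 51·37
1 = −51·981 + 424·118
1 = 424·4042 − 1747·981
Thus 981·(-1747) ≡ 1 (mod 4042); reducing, -1747 mod 4042 = 2295.

2295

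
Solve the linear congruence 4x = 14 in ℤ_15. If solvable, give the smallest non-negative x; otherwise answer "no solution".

First find gcd(4, 15):
15 = 3×4 + 3
4 = 1×3 + 1
3 = 3×1 + 0
gcd = 1, so a unique solution mod 15 exists.
Back-substitute for the Bézout coefficients:
1 = 4 − 3
1 = −15 + 4·4
So 4·(4) ≡ 1 (mod 15), giving 4⁻¹ ≡ 4.
x ≡ 4⁻¹·14 ≡ 4·14 ≡ 11 (mod 15).

11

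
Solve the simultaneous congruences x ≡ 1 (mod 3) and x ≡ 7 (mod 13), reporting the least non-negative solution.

Write x = 1 + 3·k. Then 3·k ≡ 7 − 1 ≡ 6 (mod 13).
Need 3⁻¹ mod 13. Extended Euclid on (13, 3):
13 = 4×3 + 1
3 = 3×1 + 0
Back-substitute:
1 = 13 − 4·3
3⁻¹ ≡ 9 (mod 13), so k ≡ 9·6 ≡ 2 (mod 13).
x = 1 + 3·2 = 7.

7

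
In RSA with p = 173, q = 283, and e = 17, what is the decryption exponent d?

φ(n) = (p−1)(q−1) = 172·282 = 48504.
Need d with 17·d ≡ 1 (mod 48504). Apply the extended Euclidean algorithm:
48504 = 2853*17 + 3
17 = 5*3 + 2
3 = 1*2 + 1
2 = 2*1 + 0
Back-substitute:
1 = 3 − 2
1 = −17 + 6·3
1 = 6·48504 − 17119·17
So 17·(-17119) ≡ 1 (mod 48504), hence d ≡ -17119 ≡ 31385 (mod 48504).

31385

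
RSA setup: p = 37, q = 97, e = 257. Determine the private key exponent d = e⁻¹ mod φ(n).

2945

φ(n) = (p−1)(q−1) = 36·96 = 3456.
Need d with 257·d ≡ 1 (mod 3456). Apply the extended Euclidean algorithm:
3456 = 13·257 + 115
257 = 2·115 + 27
115 = 4·27 + 7
27 = 3·7 + 6
7 = 1·6 + 1
6 = 6·1 + 0
Back-substitute:
1 = 7 − 6
1 = −27 + 4·7
1 = 4·115 − 17·27
1 = −17·257 + 38·115
1 = 38·3456 − 511·257
So 257·(-511) ≡ 1 (mod 3456), hence d ≡ -511 ≡ 2945 (mod 3456).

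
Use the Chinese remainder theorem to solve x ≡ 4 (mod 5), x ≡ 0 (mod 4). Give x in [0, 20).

4

Write x = 4 + 5·k. Then 5·k ≡ 0 − 4 ≡ 0 (mod 4).
Need 5⁻¹ mod 4. Extended Euclid on (4, 1):
4 = 4*1 + 0
5⁻¹ ≡ 1 (mod 4), so k ≡ 1·0 ≡ 0 (mod 4).
x = 4 + 5·0 = 4.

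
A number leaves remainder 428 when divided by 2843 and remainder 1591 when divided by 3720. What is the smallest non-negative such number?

1709071

Write x = 428 + 2843·k. Then 2843·k ≡ 1591 − 428 ≡ 1163 (mod 3720).
Need 2843⁻¹ mod 3720. Extended Euclid on (3720, 2843):
3720 = 1·2843 + 877
2843 = 3·877 + 212
877 = 4·212 + 29
212 = 7·29 + 9
29 = 3·9 + 2
9 = 4·2 + 1
2 = 2·1 + 0
Back-substitute:
1 = 9 − 4·2
1 = −4·29 + 13·9
1 = 13·212 − 95·29
1 = −95·877 + 393·212
1 = 393·2843 − 1274·877
1 = −1274·3720 + 1667·2843
2843⁻¹ ≡ 1667 (mod 3720), so k ≡ 1667·1163 ≡ 601 (mod 3720).
x = 428 + 2843·601 = 1709071.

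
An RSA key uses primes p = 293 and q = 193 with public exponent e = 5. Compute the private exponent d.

φ(n) = (p−1)(q−1) = 292·192 = 56064.
Need d with 5·d ≡ 1 (mod 56064). Apply the extended Euclidean algorithm:
56064 = 11212*5 + 4
5 = 1*4 + 1
4 = 4*1 + 0
Back-substitute:
1 = 5 − 4
1 = −56064 + 11213·5
So 5·11213 ≡ 1 (mod 56064), hence d = 11213.

11213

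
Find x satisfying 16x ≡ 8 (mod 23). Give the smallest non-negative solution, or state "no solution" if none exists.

12

First find gcd(16, 23):
23 = 1·16 + 7
16 = 2·7 + 2
7 = 3·2 + 1
2 = 2·1 + 0
gcd = 1, so a unique solution mod 23 exists.
Back-substitute for the Bézout coefficients:
1 = 7 − 3·2
1 = −3·16 + 7·7
1 = 7·23 − 10·16
So 16·(-10) ≡ 1 (mod 23), giving 16⁻¹ ≡ 13.
x ≡ 16⁻¹·8 ≡ 13·8 ≡ 12 (mod 23).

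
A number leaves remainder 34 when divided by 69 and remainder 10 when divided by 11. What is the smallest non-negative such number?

Write x = 34 + 69·k. Then 69·k ≡ 10 − 34 ≡ 9 (mod 11).
Need 69⁻¹ mod 11. Extended Euclid on (11, 3):
11 = 3*3 + 2
3 = 1*2 + 1
2 = 2*1 + 0
Back-substitute:
1 = 3 − 2
1 = −11 + 4·3
69⁻¹ ≡ 4 (mod 11), so k ≡ 4·9 ≡ 3 (mod 11).
x = 34 + 69·3 = 241.

241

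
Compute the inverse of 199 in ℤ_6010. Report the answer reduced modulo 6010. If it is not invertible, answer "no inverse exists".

5859

gcd(6010, 199) by repeated division:
6010 = 30×199 + 40
199 = 4×40 + 39
40 = 1×39 + 1
39 = 39×1 + 0
gcd = 1, so the inverse exists. Back-substitute:
1 = 40 − 39
1 = −199 + 5·40
1 = 5·6010 − 151·199
Thus 199·(-151) ≡ 1 (mod 6010); reducing, -151 mod 6010 = 5859.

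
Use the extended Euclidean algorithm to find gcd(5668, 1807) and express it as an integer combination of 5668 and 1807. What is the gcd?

13

Apply Euclid's algorithm to 5668 and 1807:
5668 = 3*1807 + 247
1807 = 7*247 + 78
247 = 3*78 + 13
78 = 6*13 + 0
gcd(5668, 1807) = 13.
Working backward:
13 = 247 − 3·78
13 = −3·1807 + 22·247
13 = 22·5668 − 69·1807
So 13 = (22)·5668 + (-69)·1807.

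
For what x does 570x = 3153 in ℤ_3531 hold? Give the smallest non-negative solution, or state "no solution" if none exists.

1102

First find gcd(570, 3531):
3531 = 6·570 + 111
570 = 5·111 + 15
111 = 7·15 + 6
15 = 2·6 + 3
6 = 2·3 + 0
gcd = 3 and 3 | 3153, so solutions exist. Divide through by 3: 190x ≡ 1051 (mod 1177).
Now find 190⁻¹ mod 1177:
1177 = 6*190 + 37
190 = 5*37 + 5
37 = 7*5 + 2
5 = 2*2 + 1
2 = 2*1 + 0
Back-substitute:
1 = 5 − 2·2
1 = −2·37 + 15·5
1 = 15·190 − 77·37
1 = −77·1177 + 477·190
So 190⁻¹ ≡ 477 (mod 1177).
Then x ≡ 477·1051 ≡ 1102 (mod 1177); the smallest non-negative solution is x = 1102.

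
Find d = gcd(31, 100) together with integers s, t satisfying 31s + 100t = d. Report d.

1

Apply Euclid's algorithm to 100 and 31:
100 = 3·31 + 7
31 = 4·7 + 3
7 = 2·3 + 1
3 = 3·1 + 0
gcd(31, 100) = 1.
Express as a combination:
1 = 7 − 2·3
1 = −2·31 + 9·7
1 = 9·100 − 29·31
So 1 = (9)·100 + (-29)·31.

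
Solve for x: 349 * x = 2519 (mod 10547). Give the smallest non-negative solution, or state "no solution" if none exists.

First find gcd(349, 10547):
10547 = 30·349 + 77
349 = 4·77 + 41
77 = 1·41 + 36
41 = 1·36 + 5
36 = 7·5 + 1
5 = 5·1 + 0
gcd = 1, so a unique solution mod 10547 exists.
Back-substitute for the Bézout coefficients:
1 = 36 − 7·5
1 = −7·41 + 8·36
1 = 8·77 − 15·41
1 = −15·349 + 68·77
1 = 68·10547 − 2055·349
So 349·(-2055) ≡ 1 (mod 10547), giving 349⁻¹ ≡ 8492.
x ≡ 349⁻¹·2519 ≡ 8492·2519 ≡ 2032 (mod 10547).

2032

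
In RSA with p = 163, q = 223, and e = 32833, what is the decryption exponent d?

5077

φ(n) = (p−1)(q−1) = 162·222 = 35964.
Need d with 32833·d ≡ 1 (mod 35964). Apply the extended Euclidean algorithm:
35964 = 1×32833 + 3131
32833 = 10×3131 + 1523
3131 = 2×1523 + 85
1523 = 17×85 + 78
85 = 1×78 + 7
78 = 11×7 + 1
7 = 7×1 + 0
Back-substitute:
1 = 78 − 11·7
1 = −11·85 + 12·78
1 = 12·1523 − 215·85
1 = −215·3131 + 442·1523
1 = 442·32833 − 4635·3131
1 = −4635·35964 + 5077·32833
So 32833·5077 ≡ 1 (mod 35964), hence d = 5077.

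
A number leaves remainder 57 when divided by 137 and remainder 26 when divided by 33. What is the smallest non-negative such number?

1016

Write x = 57 + 137·k. Then 137·k ≡ 26 − 57 ≡ 2 (mod 33).
Need 137⁻¹ mod 33. Extended Euclid on (33, 5):
33 = 6·5 + 3
5 = 1·3 + 2
3 = 1·2 + 1
2 = 2·1 + 0
Back-substitute:
1 = 3 − 2
1 = −5 + 2·3
1 = 2·33 − 13·5
137⁻¹ ≡ 20 (mod 33), so k ≡ 20·2 ≡ 7 (mod 33).
x = 57 + 137·7 = 1016.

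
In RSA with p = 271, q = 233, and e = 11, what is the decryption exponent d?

51251

φ(n) = (p−1)(q−1) = 270·232 = 62640.
Need d with 11·d ≡ 1 (mod 62640). Apply the extended Euclidean algorithm:
62640 = 5694*11 + 6
11 = 1*6 + 5
6 = 1*5 + 1
5 = 5*1 + 0
Back-substitute:
1 = 6 − 5
1 = −11 + 2·6
1 = 2·62640 − 11389·11
So 11·(-11389) ≡ 1 (mod 62640), hence d ≡ -11389 ≡ 51251 (mod 62640).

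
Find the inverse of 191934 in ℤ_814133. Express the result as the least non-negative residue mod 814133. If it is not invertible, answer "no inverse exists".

Apply the Euclidean algorithm to 814133 and 191934:
814133 = 4*191934 + 46397
191934 = 4*46397 + 6346
46397 = 7*6346 + 1975
6346 = 3*1975 + 421
1975 = 4*421 + 291
421 = 1*291 + 130
291 = 2*130 + 31
130 = 4*31 + 6
31 = 5*6 + 1
6 = 6*1 + 0
The gcd is 1. Working backward:
1 = 31 − 5·6
1 = −5·130 + 21·31
1 = 21·291 − 47·130
1 = −47·421 + 68·291
1 = 68·1975 − 319·421
1 = −319·6346 + 1025·1975
1 = 1025·46397 − 7494·6346
1 = −7494·191934 + 31001·46397
1 = 31001·814133 − 131498·191934
So 191934·(-131498) ≡ 1 (mod 814133), and -131498 ≡ 682635 (mod 814133).

682635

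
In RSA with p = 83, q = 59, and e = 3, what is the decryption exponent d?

φ(n) = (p−1)(q−1) = 82·58 = 4756.
Need d with 3·d ≡ 1 (mod 4756). Apply the extended Euclidean algorithm:
4756 = 1585·3 + 1
3 = 3·1 + 0
Back-substitute:
1 = 4756 − 1585·3
So 3·(-1585) ≡ 1 (mod 4756), hence d ≡ -1585 ≡ 3171 (mod 4756).

3171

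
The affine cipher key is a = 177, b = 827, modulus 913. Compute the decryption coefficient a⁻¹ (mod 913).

815

Extended Euclidean algorithm:
913 = 5×177 + 28
177 = 6×28 + 9
28 = 3×9 + 1
9 = 9×1 + 0
Since gcd(177, 913) = 1, back-substitute to write 1 as a combination:
1 = 28 − 3·9
1 = −3·177 + 19·28
1 = 19·913 − 98·177
So 177·(-98) ≡ 1 (mod 913), and -98 ≡ 815 (mod 913).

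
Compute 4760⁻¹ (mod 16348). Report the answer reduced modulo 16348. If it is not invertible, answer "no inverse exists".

no inverse exists

Euclidean algorithm on 16348, 4760:
16348 = 3×4760 + 2068
4760 = 2×2068 + 624
2068 = 3×624 + 196
624 = 3×196 + 36
196 = 5×36 + 16
36 = 2×16 + 4
16 = 4×4 + 0
The gcd is 4, not 1, hence no inverse exists.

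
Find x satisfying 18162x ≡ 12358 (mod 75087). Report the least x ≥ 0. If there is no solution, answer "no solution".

no solution

gcd(18162, 75087):
75087 = 4·18162 + 2439
18162 = 7·2439 + 1089
2439 = 2·1089 + 261
1089 = 4·261 + 45
261 = 5·45 + 36
45 = 1·36 + 9
36 = 4·9 + 0
gcd = 9, but 9 ∤ 12358, so the congruence has no solution.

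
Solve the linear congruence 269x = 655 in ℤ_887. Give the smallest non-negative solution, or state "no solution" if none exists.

First find gcd(269, 887):
887 = 3*269 + 80
269 = 3*80 + 29
80 = 2*29 + 22
29 = 1*22 + 7
22 = 3*7 + 1
7 = 7*1 + 0
gcd = 1, so a unique solution mod 887 exists.
Back-substitute for the Bézout coefficients:
1 = 22 − 3·7
1 = −3·29 + 4·22
1 = 4·80 − 11·29
1 = −11·269 + 37·80
1 = 37·887 − 122·269
So 269·(-122) ≡ 1 (mod 887), giving 269⁻¹ ≡ 765.
x ≡ 269⁻¹·655 ≡ 765·655 ≡ 807 (mod 887).

807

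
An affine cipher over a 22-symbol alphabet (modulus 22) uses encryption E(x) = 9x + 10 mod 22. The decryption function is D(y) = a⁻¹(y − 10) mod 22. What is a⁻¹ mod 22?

Apply the Euclidean algorithm to 22 and 9:
22 = 2*9 + 4
9 = 2*4 + 1
4 = 4*1 + 0
The gcd is 1. Working backward:
1 = 9 − 2·4
1 = −2·22 + 5·9
So 9·5 ≡ 1 (mod 22).

5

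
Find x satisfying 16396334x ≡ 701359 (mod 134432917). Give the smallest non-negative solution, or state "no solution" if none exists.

First find gcd(16396334, 134432917):
134432917 = 8*16396334 + 3262245
16396334 = 5*3262245 + 85109
3262245 = 38*85109 + 28103
85109 = 3*28103 + 800
28103 = 35*800 + 103
800 = 7*103 + 79
103 = 1*79 + 24
79 = 3*24 + 7
24 = 3*7 + 3
7 = 2*3 + 1
3 = 3*1 + 0
gcd = 1, so a unique solution mod 134432917 exists.
Back-substitute for the Bézout coefficients:
1 = 7 − 2·3
1 = −2·24 + 7·7
1 = 7·79 − 23·24
1 = −23·103 + 30·79
1 = 30·800 − 233·103
1 = −233·28103 + 8185·800
1 = 8185·85109 − 24788·28103
1 = −24788·3262245 + 950129·85109
1 = 950129·16396334 − 4775433·3262245
1 = −4775433·134432917 + 39153593·16396334
So 16396334·(39153593) ≡ 1 (mod 134432917), giving 16396334⁻¹ ≡ 39153593.
x ≡ 16396334⁻¹·701359 ≡ 39153593·701359 ≡ 112877297 (mod 134432917).

112877297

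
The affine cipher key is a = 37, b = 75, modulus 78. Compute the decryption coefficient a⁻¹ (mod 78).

19

gcd(78, 37) by repeated division:
78 = 2·37 + 4
37 = 9·4 + 1
4 = 4·1 + 0
The gcd is 1. Working backward:
1 = 37 − 9·4
1 = −9·78 + 19·37
So 37·19 ≡ 1 (mod 78).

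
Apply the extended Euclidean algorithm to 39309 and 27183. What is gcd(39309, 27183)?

Repeated division:
39309 = 1*27183 + 12126
27183 = 2*12126 + 2931
12126 = 4*2931 + 402
2931 = 7*402 + 117
402 = 3*117 + 51
117 = 2*51 + 15
51 = 3*15 + 6
15 = 2*6 + 3
6 = 2*3 + 0
gcd(39309, 27183) = 3.
Working backward:
3 = 15 − 2·6
3 = −2·51 + 7·15
3 = 7·117 − 16·51
3 = −16·402 + 55·117
3 = 55·2931 − 401·402
3 = −401·12126 + 1659·2931
3 = 1659·27183 − 3719·12126
3 = −3719·39309 + 5378·27183
So 3 = (-3719)·39309 + (5378)·27183.

3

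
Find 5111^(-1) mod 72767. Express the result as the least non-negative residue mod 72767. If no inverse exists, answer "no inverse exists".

Run Euclid on (72767, 5111):
72767 = 14*5111 + 1213
5111 = 4*1213 + 259
1213 = 4*259 + 177
259 = 1*177 + 82
177 = 2*82 + 13
82 = 6*13 + 4
13 = 3*4 + 1
4 = 4*1 + 0
gcd = 1, so the inverse exists. Back-substitute:
1 = 13 − 3·4
1 = −3·82 + 19·13
1 = 19·177 − 41·82
1 = −41·259 + 60·177
1 = 60·1213 − 281·259
1 = −281·5111 + 1184·1213
1 = 1184·72767 − 16857·5111
Hence 5111⁻¹ ≡ -16857 ≡ 55910 (mod 72767).

55910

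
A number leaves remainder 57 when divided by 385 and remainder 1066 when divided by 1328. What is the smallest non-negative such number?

43562

Write x = 57 + 385·k. Then 385·k ≡ 1066 − 57 ≡ 1009 (mod 1328).
Need 385⁻¹ mod 1328. Extended Euclid on (1328, 385):
1328 = 3·385 + 173
385 = 2·173 + 39
173 = 4·39 + 17
39 = 2·17 + 5
17 = 3·5 + 2
5 = 2·2 + 1
2 = 2·1 + 0
Back-substitute:
1 = 5 − 2·2
1 = −2·17 + 7·5
1 = 7·39 − 16·17
1 = −16·173 + 71·39
1 = 71·385 − 158·173
1 = −158·1328 + 545·385
385⁻¹ ≡ 545 (mod 1328), so k ≡ 545·1009 ≡ 113 (mod 1328).
x = 57 + 385·113 = 43562.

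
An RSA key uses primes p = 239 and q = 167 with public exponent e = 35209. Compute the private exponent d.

φ(n) = (p−1)(q−1) = 238·166 = 39508.
Need d with 35209·d ≡ 1 (mod 39508). Apply the extended Euclidean algorithm:
39508 = 1·35209 + 4299
35209 = 8·4299 + 817
4299 = 5·817 + 214
817 = 3·214 + 175
214 = 1·175 + 39
175 = 4·39 + 19
39 = 2·19 + 1
19 = 19·1 + 0
Back-substitute:
1 = 39 − 2·19
1 = −2·175 + 9·39
1 = 9·214 − 11·175
1 = −11·817 + 42·214
1 = 42·4299 − 221·817
1 = −221·35209 + 1810·4299
1 = 1810·39508 − 2031·35209
So 35209·(-2031) ≡ 1 (mod 39508), hence d ≡ -2031 ≡ 37477 (mod 39508).

37477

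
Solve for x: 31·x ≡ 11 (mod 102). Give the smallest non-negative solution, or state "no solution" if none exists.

First find gcd(31, 102):
102 = 3*31 + 9
31 = 3*9 + 4
9 = 2*4 + 1
4 = 4*1 + 0
gcd = 1, so a unique solution mod 102 exists.
Back-substitute for the Bézout coefficients:
1 = 9 − 2·4
1 = −2·31 + 7·9
1 = 7·102 − 23·31
So 31·(-23) ≡ 1 (mod 102), giving 31⁻¹ ≡ 79.
x ≡ 31⁻¹·11 ≡ 79·11 ≡ 53 (mod 102).

53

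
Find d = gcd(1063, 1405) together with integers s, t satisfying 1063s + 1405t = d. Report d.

Euclidean algorithm:
1405 = 1*1063 + 342
1063 = 3*342 + 37
342 = 9*37 + 9
37 = 4*9 + 1
9 = 9*1 + 0
gcd(1063, 1405) = 1.
Back-substituting:
1 = 37 − 4·9
1 = −4·342 + 37·37
1 = 37·1063 − 115·342
1 = −115·1405 + 152·1063
So 1 = (-115)·1405 + (152)·1063.

1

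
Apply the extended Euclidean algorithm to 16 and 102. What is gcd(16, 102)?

2

Euclidean algorithm:
102 = 6×16 + 6
16 = 2×6 + 4
6 = 1×4 + 2
4 = 2×2 + 0
gcd(16, 102) = 2.
Working backward:
2 = 6 − 4
2 = −16 + 3·6
2 = 3·102 − 19·16
So 2 = (3)·102 + (-19)·16.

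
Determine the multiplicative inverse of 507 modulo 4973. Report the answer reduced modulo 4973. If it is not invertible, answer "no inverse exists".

1128

Apply the Euclidean algorithm to 4973 and 507:
4973 = 9*507 + 410
507 = 1*410 + 97
410 = 4*97 + 22
97 = 4*22 + 9
22 = 2*9 + 4
9 = 2*4 + 1
4 = 4*1 + 0
Since gcd(507, 4973) = 1, back-substitute to write 1 as a combination:
1 = 9 − 2·4
1 = −2·22 + 5·9
1 = 5·97 − 22·22
1 = −22·410 + 93·97
1 = 93·507 − 115·410
1 = −115·4973 + 1128·507
So 507·1128 ≡ 1 (mod 4973).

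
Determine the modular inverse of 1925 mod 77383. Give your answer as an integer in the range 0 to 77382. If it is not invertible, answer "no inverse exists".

gcd(77383, 1925) by repeated division:
77383 = 40×1925 + 383
1925 = 5×383 + 10
383 = 38×10 + 3
10 = 3×3 + 1
3 = 3×1 + 0
Since gcd(1925, 77383) = 1, back-substitute to write 1 as a combination:
1 = 10 − 3·3
1 = −3·383 + 115·10
1 = 115·1925 − 578·383
1 = −578·77383 + 23235·1925
So 1925·23235 ≡ 1 (mod 77383).

23235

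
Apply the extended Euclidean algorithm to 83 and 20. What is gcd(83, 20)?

Apply Euclid's algorithm to 83 and 20:
83 = 4*20 + 3
20 = 6*3 + 2
3 = 1*2 + 1
2 = 2*1 + 0
gcd(83, 20) = 1.
Back-substituting:
1 = 3 − 2
1 = −20 + 7·3
1 = 7·83 − 29·20
So 1 = (7)·83 + (-29)·20.

1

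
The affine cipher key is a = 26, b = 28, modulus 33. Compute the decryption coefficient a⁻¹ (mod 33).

14

Apply the Euclidean algorithm to 33 and 26:
33 = 1×26 + 7
26 = 3×7 + 5
7 = 1×5 + 2
5 = 2×2 + 1
2 = 2×1 + 0
Since gcd(26, 33) = 1, back-substitute to write 1 as a combination:
1 = 5 − 2·2
1 = −2·7 + 3·5
1 = 3·26 − 11·7
1 = −11·33 + 14·26
So 26·14 ≡ 1 (mod 33).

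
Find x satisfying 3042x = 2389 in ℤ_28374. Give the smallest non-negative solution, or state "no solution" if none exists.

no solution

gcd(3042, 28374):
28374 = 9·3042 + 996
3042 = 3·996 + 54
996 = 18·54 + 24
54 = 2·24 + 6
24 = 4·6 + 0
gcd = 6, but 6 ∤ 2389, so the congruence has no solution.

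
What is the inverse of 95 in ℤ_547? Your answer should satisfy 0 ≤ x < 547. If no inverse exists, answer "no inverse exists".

357

Run Euclid on (547, 95):
547 = 5*95 + 72
95 = 1*72 + 23
72 = 3*23 + 3
23 = 7*3 + 2
3 = 1*2 + 1
2 = 2*1 + 0
The gcd is 1. Working backward:
1 = 3 − 2
1 = −23 + 8·3
1 = 8·72 − 25·23
1 = −25·95 + 33·72
1 = 33·547 − 190·95
Thus 95·(-190) ≡ 1 (mod 547); reducing, -190 mod 547 = 357.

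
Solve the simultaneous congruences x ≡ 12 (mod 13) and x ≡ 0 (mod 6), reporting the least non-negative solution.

12

Write x = 12 + 13·k. Then 13·k ≡ 0 − 12 ≡ 0 (mod 6).
Need 13⁻¹ mod 6. Extended Euclid on (6, 1):
6 = 6×1 + 0
13⁻¹ ≡ 1 (mod 6), so k ≡ 1·0 ≡ 0 (mod 6).
x = 12 + 13·0 = 12.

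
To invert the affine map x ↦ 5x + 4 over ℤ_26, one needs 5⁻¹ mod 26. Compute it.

21

Apply the Euclidean algorithm to 26 and 5:
26 = 5·5 + 1
5 = 5·1 + 0
The gcd is 1. Working backward:
1 = 26 − 5·5
Thus 5·(-5) ≡ 1 (mod 26); reducing, -5 mod 26 = 21.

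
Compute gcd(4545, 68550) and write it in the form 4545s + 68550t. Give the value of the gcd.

15

Apply Euclid's algorithm to 68550 and 4545:
68550 = 15*4545 + 375
4545 = 12*375 + 45
375 = 8*45 + 15
45 = 3*15 + 0
gcd(4545, 68550) = 15.
Back-substituting:
15 = 375 − 8·45
15 = −8·4545 + 97·375
15 = 97·68550 − 1463·4545
So 15 = (97)·68550 + (-1463)·4545.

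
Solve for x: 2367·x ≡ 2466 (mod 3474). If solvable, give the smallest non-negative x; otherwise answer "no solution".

First find gcd(2367, 3474):
3474 = 1×2367 + 1107
2367 = 2×1107 + 153
1107 = 7×153 + 36
153 = 4×36 + 9
36 = 4×9 + 0
gcd = 9 and 9 | 2466, so solutions exist. Divide through by 9: 263x ≡ 274 (mod 386).
Now find 263⁻¹ mod 386:
386 = 1·263 + 123
263 = 2·123 + 17
123 = 7·17 + 4
17 = 4·4 + 1
4 = 4·1 + 0
Back-substitute:
1 = 17 − 4·4
1 = −4·123 + 29·17
1 = 29·263 − 62·123
1 = −62·386 + 91·263
So 263⁻¹ ≡ 91 (mod 386).
Then x ≡ 91·274 ≡ 230 (mod 386); the smallest non-negative solution is x = 230.

230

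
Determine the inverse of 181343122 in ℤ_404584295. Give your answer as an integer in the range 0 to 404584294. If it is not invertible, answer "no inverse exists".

10925018

Run Euclid on (404584295, 181343122):
404584295 = 2·181343122 + 41898051
181343122 = 4·41898051 + 13750918
41898051 = 3·13750918 + 645297
13750918 = 21·645297 + 199681
645297 = 3·199681 + 46254
199681 = 4·46254 + 14665
46254 = 3·14665 + 2259
14665 = 6·2259 + 1111
2259 = 2·1111 + 37
1111 = 30·37 + 1
37 = 37·1 + 0
Since gcd(181343122, 404584295) = 1, back-substitute to write 1 as a combination:
1 = 1111 − 30·37
1 = −30·2259 + 61·1111
1 = 61·14665 − 396·2259
1 = −396·46254 + 1249·14665
1 = 1249·199681 − 5392·46254
1 = −5392·645297 + 17425·199681
1 = 17425·13750918 − 371317·645297
1 = −371317·41898051 + 1131376·13750918
1 = 1131376·181343122 − 4896821·41898051
1 = −4896821·404584295 + 10925018·181343122
So 181343122·10925018 ≡ 1 (mod 404584295).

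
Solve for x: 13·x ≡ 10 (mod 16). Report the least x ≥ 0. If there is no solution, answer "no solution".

First find gcd(13, 16):
16 = 1·13 + 3
13 = 4·3 + 1
3 = 3·1 + 0
gcd = 1, so a unique solution mod 16 exists.
Back-substitute for the Bézout coefficients:
1 = 13 − 4·3
1 = −4·16 + 5·13
So 13·(5) ≡ 1 (mod 16), giving 13⁻¹ ≡ 5.
x ≡ 13⁻¹·10 ≡ 5·10 ≡ 2 (mod 16).

2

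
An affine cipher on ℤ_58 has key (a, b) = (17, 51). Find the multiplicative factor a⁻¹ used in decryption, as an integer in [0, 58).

Run Euclid on (58, 17):
58 = 3×17 + 7
17 = 2×7 + 3
7 = 2×3 + 1
3 = 3×1 + 0
gcd = 1, so the inverse exists. Back-substitute:
1 = 7 − 2·3
1 = −2·17 + 5·7
1 = 5·58 − 17·17
Hence 17⁻¹ ≡ -17 ≡ 41 (mod 58).

41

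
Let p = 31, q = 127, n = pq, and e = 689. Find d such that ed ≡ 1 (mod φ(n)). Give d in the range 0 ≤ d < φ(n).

φ(n) = (p−1)(q−1) = 30·126 = 3780.
Need d with 689·d ≡ 1 (mod 3780). Apply the extended Euclidean algorithm:
3780 = 5×689 + 335
689 = 2×335 + 19
335 = 17×19 + 12
19 = 1×12 + 7
12 = 1×7 + 5
7 = 1×5 + 2
5 = 2×2 + 1
2 = 2×1 + 0
Back-substitute:
1 = 5 − 2·2
1 = −2·7 + 3·5
1 = 3·12 − 5·7
1 = −5·19 + 8·12
1 = 8·335 − 141·19
1 = −141·689 + 290·335
1 = 290·3780 − 1591·689
So 689·(-1591) ≡ 1 (mod 3780), hence d ≡ -1591 ≡ 2189 (mod 3780).

2189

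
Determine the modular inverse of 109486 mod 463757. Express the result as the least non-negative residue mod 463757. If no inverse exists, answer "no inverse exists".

400301

Apply the Euclidean algorithm to 463757 and 109486:
463757 = 4·109486 + 25813
109486 = 4·25813 + 6234
25813 = 4·6234 + 877
6234 = 7·877 + 95
877 = 9·95 + 22
95 = 4·22 + 7
22 = 3·7 + 1
7 = 7·1 + 0
gcd = 1, so the inverse exists. Back-substitute:
1 = 22 − 3·7
1 = −3·95 + 13·22
1 = 13·877 − 120·95
1 = −120·6234 + 853·877
1 = 853·25813 − 3532·6234
1 = −3532·109486 + 14981·25813
1 = 14981·463757 − 63456·109486
Hence 109486⁻¹ ≡ -63456 ≡ 400301 (mod 463757).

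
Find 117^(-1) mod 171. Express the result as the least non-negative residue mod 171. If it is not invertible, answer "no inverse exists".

no inverse exists

Euclidean algorithm on 171, 117:
171 = 1*117 + 54
117 = 2*54 + 9
54 = 6*9 + 0
gcd(117, 171) = 9 ≠ 1, so 117 has no multiplicative inverse modulo 171.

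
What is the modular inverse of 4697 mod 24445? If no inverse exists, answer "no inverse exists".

5933

Apply the Euclidean algorithm to 24445 and 4697:
24445 = 5×4697 + 960
4697 = 4×960 + 857
960 = 1×857 + 103
857 = 8×103 + 33
103 = 3×33 + 4
33 = 8×4 + 1
4 = 4×1 + 0
gcd = 1, so the inverse exists. Back-substitute:
1 = 33 − 8·4
1 = −8·103 + 25·33
1 = 25·857 − 208·103
1 = −208·960 + 233·857
1 = 233·4697 − 1140·960
1 = −1140·24445 + 5933·4697
So 4697·5933 ≡ 1 (mod 24445).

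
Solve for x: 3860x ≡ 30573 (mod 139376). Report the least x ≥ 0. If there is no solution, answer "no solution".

gcd(3860, 139376):
139376 = 36*3860 + 416
3860 = 9*416 + 116
416 = 3*116 + 68
116 = 1*68 + 48
68 = 1*48 + 20
48 = 2*20 + 8
20 = 2*8 + 4
8 = 2*4 + 0
gcd = 4, but 4 ∤ 30573, so the congruence has no solution.

no solution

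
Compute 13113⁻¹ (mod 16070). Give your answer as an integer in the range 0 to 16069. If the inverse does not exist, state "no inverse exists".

4277

gcd(16070, 13113) by repeated division:
16070 = 1·13113 + 2957
13113 = 4·2957 + 1285
2957 = 2·1285 + 387
1285 = 3·387 + 124
387 = 3·124 + 15
124 = 8·15 + 4
15 = 3·4 + 3
4 = 1·3 + 1
3 = 3·1 + 0
The gcd is 1. Working backward:
1 = 4 − 3
1 = −15 + 4·4
1 = 4·124 − 33·15
1 = −33·387 + 103·124
1 = 103·1285 − 342·387
1 = −342·2957 + 787·1285
1 = 787·13113 − 3490·2957
1 = −3490·16070 + 4277·13113
So 13113·4277 ≡ 1 (mod 16070).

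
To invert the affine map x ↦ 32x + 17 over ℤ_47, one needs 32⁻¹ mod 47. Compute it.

25

Run Euclid on (47, 32):
47 = 1·32 + 15
32 = 2·15 + 2
15 = 7·2 + 1
2 = 2·1 + 0
The gcd is 1. Working backward:
1 = 15 − 7·2
1 = −7·32 + 15·15
1 = 15·47 − 22·32
Thus 32·(-22) ≡ 1 (mod 47); reducing, -22 mod 47 = 25.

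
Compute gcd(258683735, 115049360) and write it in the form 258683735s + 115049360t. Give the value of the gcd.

Euclidean algorithm:
258683735 = 2*115049360 + 28585015
115049360 = 4*28585015 + 709300
28585015 = 40*709300 + 213015
709300 = 3*213015 + 70255
213015 = 3*70255 + 2250
70255 = 31*2250 + 505
2250 = 4*505 + 230
505 = 2*230 + 45
230 = 5*45 + 5
45 = 9*5 + 0
gcd(258683735, 115049360) = 5.
Express as a combination:
5 = 230 − 5·45
5 = −5·505 + 11·230
5 = 11·2250 − 49·505
5 = −49·70255 + 1530·2250
5 = 1530·213015 − 4639·70255
5 = −4639·709300 + 15447·213015
5 = 15447·28585015 − 622519·709300
5 = −622519·115049360 + 2505523·28585015
5 = 2505523·258683735 − 5633565·115049360
So 5 = (2505523)·258683735 + (-5633565)·115049360.

5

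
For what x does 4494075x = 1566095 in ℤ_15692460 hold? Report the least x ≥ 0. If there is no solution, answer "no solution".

no solution

gcd(4494075, 15692460):
15692460 = 3*4494075 + 2210235
4494075 = 2*2210235 + 73605
2210235 = 30*73605 + 2085
73605 = 35*2085 + 630
2085 = 3*630 + 195
630 = 3*195 + 45
195 = 4*45 + 15
45 = 3*15 + 0
gcd = 15, but 15 ∤ 1566095, so the congruence has no solution.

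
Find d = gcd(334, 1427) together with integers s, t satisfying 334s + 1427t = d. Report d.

Euclidean algorithm:
1427 = 4×334 + 91
334 = 3×91 + 61
91 = 1×61 + 30
61 = 2×30 + 1
30 = 30×1 + 0
gcd(334, 1427) = 1.
Back-substituting:
1 = 61 − 2·30
1 = −2·91 + 3·61
1 = 3·334 − 11·91
1 = −11·1427 + 47·334
So 1 = (-11)·1427 + (47)·334.

1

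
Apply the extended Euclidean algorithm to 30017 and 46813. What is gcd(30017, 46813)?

13

Euclidean algorithm:
46813 = 1·30017 + 16796
30017 = 1·16796 + 13221
16796 = 1·13221 + 3575
13221 = 3·3575 + 2496
3575 = 1·2496 + 1079
2496 = 2·1079 + 338
1079 = 3·338 + 65
338 = 5·65 + 13
65 = 5·13 + 0
gcd(30017, 46813) = 13.
Back-substituting:
13 = 338 − 5·65
13 = −5·1079 + 16·338
13 = 16·2496 − 37·1079
13 = −37·3575 + 53·2496
13 = 53·13221 − 196·3575
13 = −196·16796 + 249·13221
13 = 249·30017 − 445·16796
13 = −445·46813 + 694·30017
So 13 = (-445)·46813 + (694)·30017.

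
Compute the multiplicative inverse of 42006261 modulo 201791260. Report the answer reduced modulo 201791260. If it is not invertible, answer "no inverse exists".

no inverse exists

Compute gcd(42006261, 201791260):
201791260 = 4×42006261 + 33766216
42006261 = 1×33766216 + 8240045
33766216 = 4×8240045 + 806036
8240045 = 10×806036 + 179685
806036 = 4×179685 + 87296
179685 = 2×87296 + 5093
87296 = 17×5093 + 715
5093 = 7×715 + 88
715 = 8×88 + 11
88 = 8×11 + 0
gcd(42006261, 201791260) = 11 ≠ 1, so 42006261 has no multiplicative inverse modulo 201791260.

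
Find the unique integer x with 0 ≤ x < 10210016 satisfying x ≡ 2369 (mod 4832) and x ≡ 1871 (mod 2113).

7883361

Write x = 2369 + 4832·k. Then 4832·k ≡ 1871 − 2369 ≡ 1615 (mod 2113).
Need 4832⁻¹ mod 2113. Extended Euclid on (2113, 606):
2113 = 3*606 + 295
606 = 2*295 + 16
295 = 18*16 + 7
16 = 2*7 + 2
7 = 3*2 + 1
2 = 2*1 + 0
Back-substitute:
1 = 7 − 3·2
1 = −3·16 + 7·7
1 = 7·295 − 129·16
1 = −129·606 + 265·295
1 = 265·2113 − 924·606
4832⁻¹ ≡ 1189 (mod 2113), so k ≡ 1189·1615 ≡ 1631 (mod 2113).
x = 2369 + 4832·1631 = 7883361.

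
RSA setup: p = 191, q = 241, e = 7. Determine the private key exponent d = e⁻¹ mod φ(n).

φ(n) = (p−1)(q−1) = 190·240 = 45600.
Need d with 7·d ≡ 1 (mod 45600). Apply the extended Euclidean algorithm:
45600 = 6514*7 + 2
7 = 3*2 + 1
2 = 2*1 + 0
Back-substitute:
1 = 7 − 3·2
1 = −3·45600 + 19543·7
So 7·19543 ≡ 1 (mod 45600), hence d = 19543.

19543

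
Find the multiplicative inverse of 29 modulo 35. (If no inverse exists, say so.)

gcd(35, 29) by repeated division:
35 = 1·29 + 6
29 = 4·6 + 5
6 = 1·5 + 1
5 = 5·1 + 0
The gcd is 1. Working backward:
1 = 6 − 5
1 = −29 + 5·6
1 = 5·35 − 6·29
Hence 29⁻¹ ≡ -6 ≡ 29 (mod 35).

29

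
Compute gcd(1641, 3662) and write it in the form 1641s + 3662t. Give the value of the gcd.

Apply Euclid's algorithm to 3662 and 1641:
3662 = 2·1641 + 380
1641 = 4·380 + 121
380 = 3·121 + 17
121 = 7·17 + 2
17 = 8·2 + 1
2 = 2·1 + 0
gcd(1641, 3662) = 1.
Back-substituting:
1 = 17 − 8·2
1 = −8·121 + 57·17
1 = 57·380 − 179·121
1 = −179·1641 + 773·380
1 = 773·3662 − 1725·1641
So 1 = (773)·3662 + (-1725)·1641.

1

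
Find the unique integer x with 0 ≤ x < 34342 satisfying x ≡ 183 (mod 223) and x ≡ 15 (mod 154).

Write x = 183 + 223·k. Then 223·k ≡ 15 − 183 ≡ 140 (mod 154).
Need 223⁻¹ mod 154. Extended Euclid on (154, 69):
154 = 2*69 + 16
69 = 4*16 + 5
16 = 3*5 + 1
5 = 5*1 + 0
Back-substitute:
1 = 16 − 3·5
1 = −3·69 + 13·16
1 = 13·154 − 29·69
223⁻¹ ≡ 125 (mod 154), so k ≡ 125·140 ≡ 98 (mod 154).
x = 183 + 223·98 = 22037.

22037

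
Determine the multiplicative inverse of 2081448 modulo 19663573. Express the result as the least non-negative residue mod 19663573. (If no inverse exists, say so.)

Apply the Euclidean algorithm to 19663573 and 2081448:
19663573 = 9*2081448 + 930541
2081448 = 2*930541 + 220366
930541 = 4*220366 + 49077
220366 = 4*49077 + 24058
49077 = 2*24058 + 961
24058 = 25*961 + 33
961 = 29*33 + 4
33 = 8*4 + 1
4 = 4*1 + 0
The gcd is 1. Working backward:
1 = 33 − 8·4
1 = −8·961 + 233·33
1 = 233·24058 − 5833·961
1 = −5833·49077 + 11899·24058
1 = 11899·220366 − 53429·49077
1 = −53429·930541 + 225615·220366
1 = 225615·2081448 − 504659·930541
1 = −504659·19663573 + 4767546·2081448
So 2081448·4767546 ≡ 1 (mod 19663573).

4767546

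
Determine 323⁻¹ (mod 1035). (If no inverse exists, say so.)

Run Euclid on (1035, 323):
1035 = 3×323 + 66
323 = 4×66 + 59
66 = 1×59 + 7
59 = 8×7 + 3
7 = 2×3 + 1
3 = 3×1 + 0
Since gcd(323, 1035) = 1, back-substitute to write 1 as a combination:
1 = 7 − 2·3
1 = −2·59 + 17·7
1 = 17·66 − 19·59
1 = −19·323 + 93·66
1 = 93·1035 − 298·323
So 323·(-298) ≡ 1 (mod 1035), and -298 ≡ 737 (mod 1035).

737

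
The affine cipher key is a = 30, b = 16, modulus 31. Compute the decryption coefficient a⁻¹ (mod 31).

30

Extended Euclidean algorithm:
31 = 1·30 + 1
30 = 30·1 + 0
The gcd is 1. Working backward:
1 = 31 − 30
So 30·(-1) ≡ 1 (mod 31), and -1 ≡ 30 (mod 31).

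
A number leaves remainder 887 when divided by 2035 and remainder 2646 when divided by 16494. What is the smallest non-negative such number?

Write x = 887 + 2035·k. Then 2035·k ≡ 2646 − 887 ≡ 1759 (mod 16494).
Need 2035⁻¹ mod 16494. Extended Euclid on (16494, 2035):
16494 = 8×2035 + 214
2035 = 9×214 + 109
214 = 1×109 + 105
109 = 1×105 + 4
105 = 26×4 + 1
4 = 4×1 + 0
Back-substitute:
1 = 105 − 26·4
1 = −26·109 + 27·105
1 = 27·214 − 53·109
1 = −53·2035 + 504·214
1 = 504·16494 − 4085·2035
2035⁻¹ ≡ 12409 (mod 16494), so k ≡ 12409·1759 ≡ 5869 (mod 16494).
x = 887 + 2035·5869 = 11944302.

11944302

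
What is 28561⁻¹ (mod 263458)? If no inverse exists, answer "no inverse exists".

Compute gcd(28561, 263458):
263458 = 9*28561 + 6409
28561 = 4*6409 + 2925
6409 = 2*2925 + 559
2925 = 5*559 + 130
559 = 4*130 + 39
130 = 3*39 + 13
39 = 3*13 + 0
gcd(28561, 263458) = 13 ≠ 1, so 28561 has no multiplicative inverse modulo 263458.

no inverse exists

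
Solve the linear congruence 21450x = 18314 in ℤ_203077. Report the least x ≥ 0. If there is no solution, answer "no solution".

120408

First find gcd(21450, 203077):
203077 = 9×21450 + 10027
21450 = 2×10027 + 1396
10027 = 7×1396 + 255
1396 = 5×255 + 121
255 = 2×121 + 13
121 = 9×13 + 4
13 = 3×4 + 1
4 = 4×1 + 0
gcd = 1, so a unique solution mod 203077 exists.
Back-substitute for the Bézout coefficients:
1 = 13 − 3·4
1 = −3·121 + 28·13
1 = 28·255 − 59·121
1 = −59·1396 + 323·255
1 = 323·10027 − 2320·1396
1 = −2320·21450 + 4963·10027
1 = 4963·203077 − 46987·21450
So 21450·(-46987) ≡ 1 (mod 203077), giving 21450⁻¹ ≡ 156090.
x ≡ 21450⁻¹·18314 ≡ 156090·18314 ≡ 120408 (mod 203077).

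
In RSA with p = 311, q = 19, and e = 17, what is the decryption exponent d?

1313

φ(n) = (p−1)(q−1) = 310·18 = 5580.
Need d with 17·d ≡ 1 (mod 5580). Apply the extended Euclidean algorithm:
5580 = 328×17 + 4
17 = 4×4 + 1
4 = 4×1 + 0
Back-substitute:
1 = 17 − 4·4
1 = −4·5580 + 1313·17
So 17·1313 ≡ 1 (mod 5580), hence d = 1313.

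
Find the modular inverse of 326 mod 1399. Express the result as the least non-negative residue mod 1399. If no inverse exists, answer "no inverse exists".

Extended Euclidean algorithm:
1399 = 4*326 + 95
326 = 3*95 + 41
95 = 2*41 + 13
41 = 3*13 + 2
13 = 6*2 + 1
2 = 2*1 + 0
gcd = 1, so the inverse exists. Back-substitute:
1 = 13 − 6·2
1 = −6·41 + 19·13
1 = 19·95 − 44·41
1 = −44·326 + 151·95
1 = 151·1399 − 648·326
So 326·(-648) ≡ 1 (mod 1399), and -648 ≡ 751 (mod 1399).

751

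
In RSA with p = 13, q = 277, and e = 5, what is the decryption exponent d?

φ(n) = (p−1)(q−1) = 12·276 = 3312.
Need d with 5·d ≡ 1 (mod 3312). Apply the extended Euclidean algorithm:
3312 = 662*5 + 2
5 = 2*2 + 1
2 = 2*1 + 0
Back-substitute:
1 = 5 − 2·2
1 = −2·3312 + 1325·5
So 5·1325 ≡ 1 (mod 3312), hence d = 1325.

1325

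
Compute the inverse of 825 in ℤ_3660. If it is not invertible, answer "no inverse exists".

no inverse exists

Euclidean algorithm on 3660, 825:
3660 = 4*825 + 360
825 = 2*360 + 105
360 = 3*105 + 45
105 = 2*45 + 15
45 = 3*15 + 0
Since gcd = 15 > 1, 825 is not a unit mod 3660.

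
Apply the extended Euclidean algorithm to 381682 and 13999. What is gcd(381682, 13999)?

Repeated division:
381682 = 27×13999 + 3709
13999 = 3×3709 + 2872
3709 = 1×2872 + 837
2872 = 3×837 + 361
837 = 2×361 + 115
361 = 3×115 + 16
115 = 7×16 + 3
16 = 5×3 + 1
3 = 3×1 + 0
gcd(381682, 13999) = 1.
Working backward:
1 = 16 − 5·3
1 = −5·115 + 36·16
1 = 36·361 − 113·115
1 = −113·837 + 262·361
1 = 262·2872 − 899·837
1 = −899·3709 + 1161·2872
1 = 1161·13999 − 4382·3709
1 = −4382·381682 + 119475·13999
So 1 = (-4382)·381682 + (119475)·13999.

1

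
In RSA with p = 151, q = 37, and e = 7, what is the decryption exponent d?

1543

φ(n) = (p−1)(q−1) = 150·36 = 5400.
Need d with 7·d ≡ 1 (mod 5400). Apply the extended Euclidean algorithm:
5400 = 771·7 + 3
7 = 2·3 + 1
3 = 3·1 + 0
Back-substitute:
1 = 7 − 2·3
1 = −2·5400 + 1543·7
So 7·1543 ≡ 1 (mod 5400), hence d = 1543.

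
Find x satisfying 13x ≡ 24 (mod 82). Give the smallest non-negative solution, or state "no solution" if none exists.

First find gcd(13, 82):
82 = 6×13 + 4
13 = 3×4 + 1
4 = 4×1 + 0
gcd = 1, so a unique solution mod 82 exists.
Back-substitute for the Bézout coefficients:
1 = 13 − 3·4
1 = −3·82 + 19·13
So 13·(19) ≡ 1 (mod 82), giving 13⁻¹ ≡ 19.
x ≡ 13⁻¹·24 ≡ 19·24 ≡ 46 (mod 82).

46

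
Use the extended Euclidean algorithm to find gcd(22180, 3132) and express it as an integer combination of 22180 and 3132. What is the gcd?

4

Apply Euclid's algorithm to 22180 and 3132:
22180 = 7*3132 + 256
3132 = 12*256 + 60
256 = 4*60 + 16
60 = 3*16 + 12
16 = 1*12 + 4
12 = 3*4 + 0
gcd(22180, 3132) = 4.
Working backward:
4 = 16 − 12
4 = −60 + 4·16
4 = 4·256 − 17·60
4 = −17·3132 + 208·256
4 = 208·22180 − 1473·3132
So 4 = (208)·22180 + (-1473)·3132.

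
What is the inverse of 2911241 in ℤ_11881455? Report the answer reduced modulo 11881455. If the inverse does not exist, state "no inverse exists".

Run Euclid on (11881455, 2911241):
11881455 = 4·2911241 + 236491
2911241 = 12·236491 + 73349
236491 = 3·73349 + 16444
73349 = 4·16444 + 7573
16444 = 2·7573 + 1298
7573 = 5·1298 + 1083
1298 = 1·1083 + 215
1083 = 5·215 + 8
215 = 26·8 + 7
8 = 1·7 + 1
7 = 7·1 + 0
The gcd is 1. Working backward:
1 = 8 − 7
1 = −215 + 27·8
1 = 27·1083 − 136·215
1 = −136·1298 + 163·1083
1 = 163·7573 − 951·1298
1 = −951·16444 + 2065·7573
1 = 2065·73349 − 9211·16444
1 = −9211·236491 + 29698·73349
1 = 29698·2911241 − 365587·236491
1 = −365587·11881455 + 1492046·2911241
So 2911241·1492046 ≡ 1 (mod 11881455).

1492046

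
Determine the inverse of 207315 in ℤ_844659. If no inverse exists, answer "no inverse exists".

Euclidean algorithm on 844659, 207315:
844659 = 4×207315 + 15399
207315 = 13×15399 + 7128
15399 = 2×7128 + 1143
7128 = 6×1143 + 270
1143 = 4×270 + 63
270 = 4×63 + 18
63 = 3×18 + 9
18 = 2×9 + 0
Since gcd = 9 > 1, 207315 is not a unit mod 844659.

no inverse exists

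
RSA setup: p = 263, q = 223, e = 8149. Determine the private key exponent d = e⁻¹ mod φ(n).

φ(n) = (p−1)(q−1) = 262·222 = 58164.
Need d with 8149·d ≡ 1 (mod 58164). Apply the extended Euclidean algorithm:
58164 = 7*8149 + 1121
8149 = 7*1121 + 302
1121 = 3*302 + 215
302 = 1*215 + 87
215 = 2*87 + 41
87 = 2*41 + 5
41 = 8*5 + 1
5 = 5*1 + 0
Back-substitute:
1 = 41 − 8·5
1 = −8·87 + 17·41
1 = 17·215 − 42·87
1 = −42·302 + 59·215
1 = 59·1121 − 219·302
1 = −219·8149 + 1592·1121
1 = 1592·58164 − 11363·8149
So 8149·(-11363) ≡ 1 (mod 58164), hence d ≡ -11363 ≡ 46801 (mod 58164).

46801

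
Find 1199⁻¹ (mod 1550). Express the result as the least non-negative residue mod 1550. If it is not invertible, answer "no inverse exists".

499

Run Euclid on (1550, 1199):
1550 = 1×1199 + 351
1199 = 3×351 + 146
351 = 2×146 + 59
146 = 2×59 + 28
59 = 2×28 + 3
28 = 9×3 + 1
3 = 3×1 + 0
Since gcd(1199, 1550) = 1, back-substitute to write 1 as a combination:
1 = 28 − 9·3
1 = −9·59 + 19·28
1 = 19·146 − 47·59
1 = −47·351 + 113·146
1 = 113·1199 − 386·351
1 = −386·1550 + 499·1199
So 1199·499 ≡ 1 (mod 1550).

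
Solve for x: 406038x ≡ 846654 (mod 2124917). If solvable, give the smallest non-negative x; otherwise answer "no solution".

710893

First find gcd(406038, 2124917):
2124917 = 5·406038 + 94727
406038 = 4·94727 + 27130
94727 = 3·27130 + 13337
27130 = 2·13337 + 456
13337 = 29·456 + 113
456 = 4·113 + 4
113 = 28·4 + 1
4 = 4·1 + 0
gcd = 1, so a unique solution mod 2124917 exists.
Back-substitute for the Bézout coefficients:
1 = 113 − 28·4
1 = −28·456 + 113·113
1 = 113·13337 − 3305·456
1 = −3305·27130 + 6723·13337
1 = 6723·94727 − 23474·27130
1 = −23474·406038 + 100619·94727
1 = 100619·2124917 − 526569·406038
So 406038·(-526569) ≡ 1 (mod 2124917), giving 406038⁻¹ ≡ 1598348.
x ≡ 406038⁻¹·846654 ≡ 1598348·846654 ≡ 710893 (mod 2124917).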